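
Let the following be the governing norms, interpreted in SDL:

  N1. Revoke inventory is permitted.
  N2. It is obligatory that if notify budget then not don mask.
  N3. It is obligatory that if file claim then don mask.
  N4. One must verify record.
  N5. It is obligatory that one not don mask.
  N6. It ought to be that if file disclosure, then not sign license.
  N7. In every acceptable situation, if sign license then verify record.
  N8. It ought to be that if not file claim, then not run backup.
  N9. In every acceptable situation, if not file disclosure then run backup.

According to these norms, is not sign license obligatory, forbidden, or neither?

From premise 5 we have O(¬don_mask).
Premise 3 is O(file_claim → don_mask); contrapositively O(¬don_mask → ¬file_claim). Since O(¬don_mask) holds, K gives O(¬file_claim).
Premise 8 is O(¬file_claim → ¬run_backup); since O(¬file_claim), deontic closure gives O(¬run_backup).
Premise 9, O(¬file_disclosure → run_backup), contraposes to O(¬run_backup → file_disclosure); with O(¬run_backup) we get O(file_disclosure).
Applying K to premise 6 (O(file_disclosure → ¬sign_license)) and O(file_disclosure) yields O(¬sign_license).
Premises 1, 2, 4, 7 do not contribute to this derivation.
Hence ¬sign_license is obligatory.

Obligatory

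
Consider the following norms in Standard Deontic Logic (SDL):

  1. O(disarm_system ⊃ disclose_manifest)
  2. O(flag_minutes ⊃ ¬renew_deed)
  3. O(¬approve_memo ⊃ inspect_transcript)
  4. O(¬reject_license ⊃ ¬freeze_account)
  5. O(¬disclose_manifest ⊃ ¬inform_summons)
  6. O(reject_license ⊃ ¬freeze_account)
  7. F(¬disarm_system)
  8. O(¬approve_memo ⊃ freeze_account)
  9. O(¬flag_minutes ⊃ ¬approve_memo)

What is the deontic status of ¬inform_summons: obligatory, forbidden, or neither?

Neither

Premise 5 is O(¬disclose_manifest ⊃ ¬inform_summons), but O(¬disclose_manifest) is not derivable from the premises, so it does not yield O(¬inform_summons).
No premise or chain of K-axiom applications forces O(¬inform_summons), and none forces O(inform_summons). So ¬inform_summons is neither obligatory nor forbidden under these norms.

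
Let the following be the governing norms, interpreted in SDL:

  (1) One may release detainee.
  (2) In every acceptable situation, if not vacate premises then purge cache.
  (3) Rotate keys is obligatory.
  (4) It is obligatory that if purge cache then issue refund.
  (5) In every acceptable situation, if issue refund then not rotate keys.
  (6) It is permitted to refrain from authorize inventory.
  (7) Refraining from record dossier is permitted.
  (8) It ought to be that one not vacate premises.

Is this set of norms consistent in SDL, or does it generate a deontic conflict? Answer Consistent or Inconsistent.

Premise 3 states O(rotate_keys) outright.
Premise 5, O(issue_refund → ¬rotate_keys), contraposes to O(rotate_keys → ¬issue_refund); with O(rotate_keys) we get O(¬issue_refund).
Premise 4, O(purge_cache → issue_refund), contraposes to O(¬issue_refund → ¬purge_cache); with O(¬issue_refund) we get O(¬purge_cache).
The contrapositive of premise 2 (O(¬vacate_premises → purge_cache)) is O(¬purge_cache → vacate_premises), and O(¬purge_cache) is already established, so O(vacate_premises).
But premise 8 directly asserts O(¬vacate_premises).
We now have both O(vacate_premises) and O(¬vacate_premises) — vacate_premises is simultaneously obligatory and forbidden, violating the D-axiom.

Inconsistent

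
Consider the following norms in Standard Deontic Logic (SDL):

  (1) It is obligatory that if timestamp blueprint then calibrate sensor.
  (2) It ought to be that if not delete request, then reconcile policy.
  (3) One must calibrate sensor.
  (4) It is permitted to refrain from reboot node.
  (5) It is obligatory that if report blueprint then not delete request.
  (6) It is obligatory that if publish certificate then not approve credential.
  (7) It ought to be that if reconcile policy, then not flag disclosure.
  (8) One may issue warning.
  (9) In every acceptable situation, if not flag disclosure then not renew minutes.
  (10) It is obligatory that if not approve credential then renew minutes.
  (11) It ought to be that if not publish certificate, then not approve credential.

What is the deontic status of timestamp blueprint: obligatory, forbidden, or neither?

Premise 1 is O(timestamp_blueprint → calibrate_sensor); even if O(calibrate_sensor) held, inferring O(timestamp_blueprint) would be affirming the consequent — invalid.
No premise or chain of K-axiom applications forces O(timestamp_blueprint), and none forces O(¬timestamp_blueprint). So timestamp_blueprint is neither obligatory nor forbidden under these norms.

Neither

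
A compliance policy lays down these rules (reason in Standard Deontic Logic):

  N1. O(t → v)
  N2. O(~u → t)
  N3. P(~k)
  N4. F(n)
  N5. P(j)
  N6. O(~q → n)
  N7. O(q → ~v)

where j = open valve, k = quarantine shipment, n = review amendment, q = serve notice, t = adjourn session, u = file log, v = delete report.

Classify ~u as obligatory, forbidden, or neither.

F(n) at premise 4 means O(~n).
Premise 6, O(~q → n), contraposes to O(~n → q); with O(~n) we get O(q).
Premise 7 is O(q → ~v); since O(q), deontic closure gives O(~v).
Premise 1, O(t → v), contraposes to O(~v → ~t); with O(~v) we get O(~t).
Premise 2 is O(~u → t); contrapositively O(~t → u). Since O(~t) holds, K gives O(u).
Premises 3, 5 do not contribute to this derivation.
Thus O(u), which is F(~u): ~u is forbidden.

Forbidden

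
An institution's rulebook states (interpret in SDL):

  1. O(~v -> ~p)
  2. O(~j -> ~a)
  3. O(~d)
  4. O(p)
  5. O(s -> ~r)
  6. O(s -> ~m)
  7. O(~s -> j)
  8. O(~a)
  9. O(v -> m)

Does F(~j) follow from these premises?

From premise 4 we have O(p).
Premise 1, O(~v -> ~p), contraposes to O(p -> v); with O(p) we get O(v).
Applying K to premise 9 (O(v -> m)) and O(v) yields O(m).
Premise 6 is O(s -> ~m); contrapositively O(m -> ~s). Since O(m) holds, K gives O(~s).
With premise 7, O(~s -> j), the K-axiom yields O(j).
Premises 2, 3, 5, 8 do not contribute to this derivation.
So O(j) holds, i.e. F(~j). The claim follows.

Yes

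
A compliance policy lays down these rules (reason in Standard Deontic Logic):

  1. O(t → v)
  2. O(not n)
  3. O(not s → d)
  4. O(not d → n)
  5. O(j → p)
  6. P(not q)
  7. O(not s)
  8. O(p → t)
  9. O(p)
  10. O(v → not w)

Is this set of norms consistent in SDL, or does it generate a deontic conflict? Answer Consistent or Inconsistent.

Premise 4 is O(not d → n), but O(not d) is not derivable from the premises, so it does not yield O(n).
So O(n) is not derivable, and the apparent clash with O(not n) does not arise.
A world satisfying every obligation exists (e.g. d=true, j=false, n=false, p=true, q=false, s=false, t=true, v=true, w=false); no atom is both obligatory and forbidden, so the set is consistent.

Consistent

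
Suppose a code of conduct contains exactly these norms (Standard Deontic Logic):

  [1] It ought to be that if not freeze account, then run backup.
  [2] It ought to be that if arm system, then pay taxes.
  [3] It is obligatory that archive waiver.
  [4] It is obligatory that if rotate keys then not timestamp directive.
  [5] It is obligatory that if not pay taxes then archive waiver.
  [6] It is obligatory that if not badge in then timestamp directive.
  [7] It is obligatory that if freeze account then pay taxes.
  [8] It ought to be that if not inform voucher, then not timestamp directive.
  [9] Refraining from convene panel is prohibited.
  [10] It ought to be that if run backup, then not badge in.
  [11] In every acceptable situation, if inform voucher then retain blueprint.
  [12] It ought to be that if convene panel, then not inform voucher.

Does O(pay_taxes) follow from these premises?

Yes

Premise 9 is F(¬convene_panel), i.e. O(convene_panel).
Applying K to premise 12 (O(convene_panel → ¬inform_voucher)) and O(convene_panel) yields O(¬inform_voucher).
Premise 8 is O(¬inform_voucher → ¬timestamp_directive); since O(¬inform_voucher), deontic closure gives O(¬timestamp_directive).
The contrapositive of premise 6 (O(¬badge_in → timestamp_directive)) is O(¬timestamp_directive → badge_in), and O(¬timestamp_directive) is already established, so O(badge_in).
Premise 10 is O(run_backup → ¬badge_in); contrapositively O(badge_in → ¬run_backup). Since O(badge_in) holds, K gives O(¬run_backup).
The contrapositive of premise 1 (O(¬freeze_account → run_backup)) is O(¬run_backup → freeze_account), and O(¬run_backup) is already established, so O(freeze_account).
With premise 7, O(freeze_account → pay_taxes), the K-axiom yields O(pay_taxes).
Premises 2, 3, 4, 5, 11 do not contribute to this derivation.
So O(pay_taxes) follows.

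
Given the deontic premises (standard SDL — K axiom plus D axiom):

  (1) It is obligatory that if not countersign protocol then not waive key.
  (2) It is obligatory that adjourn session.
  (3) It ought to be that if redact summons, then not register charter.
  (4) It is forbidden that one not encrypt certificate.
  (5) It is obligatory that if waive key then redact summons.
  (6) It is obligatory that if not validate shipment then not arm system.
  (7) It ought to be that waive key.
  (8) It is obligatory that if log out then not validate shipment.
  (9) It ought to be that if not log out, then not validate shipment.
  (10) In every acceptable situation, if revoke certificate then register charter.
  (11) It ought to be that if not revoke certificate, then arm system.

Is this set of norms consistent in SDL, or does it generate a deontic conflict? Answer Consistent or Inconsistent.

Premises 9 and 8 cover both cases: O(¬log_out → ¬validate_shipment) and O(log_out → ¬validate_shipment). Since ¬log_out ∨ log_out is a tautology, O(¬validate_shipment) follows.
With premise 6, O(¬validate_shipment → ¬arm_system), the K-axiom yields O(¬arm_system).
Premise 11, O(¬revoke_certificate → arm_system), contraposes to O(¬arm_system → revoke_certificate); with O(¬arm_system) we get O(revoke_certificate).
Applying K to premise 10 (O(revoke_certificate → register_charter)) and O(revoke_certificate) yields O(register_charter).
Premise 3, O(redact_summons → ¬register_charter), contraposes to O(register_charter → ¬redact_summons); with O(register_charter) we get O(¬redact_summons).
Premise 5, O(waive_key → redact_summons), contraposes to O(¬redact_summons → ¬waive_key); with O(¬redact_summons) we get O(¬waive_key).
But premise 7 directly asserts O(waive_key).
We now have both O(¬waive_key) and O(waive_key) — waive_key is simultaneously obligatory and forbidden, violating the D-axiom.

Inconsistent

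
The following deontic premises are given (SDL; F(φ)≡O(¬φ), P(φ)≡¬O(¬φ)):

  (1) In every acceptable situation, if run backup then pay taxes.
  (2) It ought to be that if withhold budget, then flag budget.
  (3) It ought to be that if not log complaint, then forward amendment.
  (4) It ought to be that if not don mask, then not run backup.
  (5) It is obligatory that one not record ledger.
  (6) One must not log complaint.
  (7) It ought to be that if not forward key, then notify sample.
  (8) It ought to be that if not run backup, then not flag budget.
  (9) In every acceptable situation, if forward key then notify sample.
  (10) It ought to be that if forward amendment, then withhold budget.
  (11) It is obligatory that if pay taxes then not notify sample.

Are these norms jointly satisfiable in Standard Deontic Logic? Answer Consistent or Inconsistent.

Inconsistent

By case analysis on forward_key: premise 9 gives O(forward_key → notify_sample) and premise 7 gives O(¬forward_key → notify_sample), so O(notify_sample) either way.
Premise 11, O(pay_taxes → ¬notify_sample), contraposes to O(notify_sample → ¬pay_taxes); with O(notify_sample) we get O(¬pay_taxes).
The contrapositive of premise 1 (O(run_backup → pay_taxes)) is O(¬pay_taxes → ¬run_backup), and O(¬pay_taxes) is already established, so O(¬run_backup).
With premise 8, O(¬run_backup → ¬flag_budget), the K-axiom yields O(¬flag_budget).
Premise 2 is O(withhold_budget → flag_budget); contrapositively O(¬flag_budget → ¬withhold_budget). Since O(¬flag_budget) holds, K gives O(¬withhold_budget).
Premise 10 is O(forward_amendment → withhold_budget); contrapositively O(¬withhold_budget → ¬forward_amendment). Since O(¬withhold_budget) holds, K gives O(¬forward_amendment).
Premise 3 is O(¬log_complaint → forward_amendment); contrapositively O(¬forward_amendment → log_complaint). Since O(¬forward_amendment) holds, K gives O(log_complaint).
However, F(log_complaint) at premise 6 amounts to O(¬log_complaint).
We now have both O(log_complaint) and O(¬log_complaint) — log_complaint is simultaneously obligatory and forbidden, violating the D-axiom.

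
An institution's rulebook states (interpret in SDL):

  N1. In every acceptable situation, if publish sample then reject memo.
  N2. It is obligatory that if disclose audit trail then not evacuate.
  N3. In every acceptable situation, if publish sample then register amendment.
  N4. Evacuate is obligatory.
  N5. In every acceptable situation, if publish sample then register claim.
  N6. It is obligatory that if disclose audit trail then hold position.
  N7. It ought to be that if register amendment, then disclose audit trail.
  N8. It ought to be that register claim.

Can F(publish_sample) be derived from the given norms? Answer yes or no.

Premise 4 states O(evacuate) outright.
The contrapositive of premise 2 (O(disclose_audit_trail → ¬evacuate)) is O(evacuate → ¬disclose_audit_trail), and O(evacuate) is already established, so O(¬disclose_audit_trail).
Premise 7, O(register_amendment → disclose_audit_trail), contraposes to O(¬disclose_audit_trail → ¬register_amendment); with O(¬disclose_audit_trail) we get O(¬register_amendment).
The contrapositive of premise 3 (O(publish_sample → register_amendment)) is O(¬register_amendment → ¬publish_sample), and O(¬register_amendment) is already established, so O(¬publish_sample).
Premises 1, 5, 6, 8 do not contribute to this derivation.
So O(¬publish_sample) holds, i.e. F(publish_sample). The claim follows.

Yes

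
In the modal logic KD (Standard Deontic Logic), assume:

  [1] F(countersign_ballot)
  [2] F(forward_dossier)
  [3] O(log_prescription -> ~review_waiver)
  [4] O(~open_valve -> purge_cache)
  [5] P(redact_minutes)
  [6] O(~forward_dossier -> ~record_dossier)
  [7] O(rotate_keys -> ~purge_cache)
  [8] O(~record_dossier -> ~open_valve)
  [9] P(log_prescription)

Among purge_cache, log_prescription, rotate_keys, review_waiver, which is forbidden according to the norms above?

Premise 2, F(forward_dossier), is equivalent to O(~forward_dossier).
Premise 6 is O(~forward_dossier -> ~record_dossier); since O(~forward_dossier), deontic closure gives O(~record_dossier).
With premise 8, O(~record_dossier -> ~open_valve), the K-axiom yields O(~open_valve).
Applying K to premise 4 (O(~open_valve -> purge_cache)) and O(~open_valve) yields O(purge_cache).
The contrapositive of premise 7 (O(rotate_keys -> ~purge_cache)) is O(purge_cache -> ~rotate_keys), and O(purge_cache) is already established, so O(~rotate_keys).
So O(~rotate_keys) holds, i.e. rotate_keys is forbidden. None of the other listed options is forbidden under the premises.

rotate_keys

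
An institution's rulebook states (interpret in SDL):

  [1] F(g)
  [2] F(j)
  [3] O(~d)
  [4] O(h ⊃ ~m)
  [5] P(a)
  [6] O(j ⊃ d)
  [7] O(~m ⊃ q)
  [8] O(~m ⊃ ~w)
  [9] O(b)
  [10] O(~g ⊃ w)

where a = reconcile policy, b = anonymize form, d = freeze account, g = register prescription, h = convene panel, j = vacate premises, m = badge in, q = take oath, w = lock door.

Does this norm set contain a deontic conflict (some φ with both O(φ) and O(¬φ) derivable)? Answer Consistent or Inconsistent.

Consistent

Premise 6 is O(j ⊃ d), but O(j) is not derivable from the premises, so it does not yield O(d).
So O(d) is not derivable, and the apparent clash with O(~d) does not arise.
A world satisfying every obligation exists (e.g. a=false, b=true, d=false, g=false, h=false, j=false, m=true, q=false, w=true); no atom is both obligatory and forbidden, so the set is consistent.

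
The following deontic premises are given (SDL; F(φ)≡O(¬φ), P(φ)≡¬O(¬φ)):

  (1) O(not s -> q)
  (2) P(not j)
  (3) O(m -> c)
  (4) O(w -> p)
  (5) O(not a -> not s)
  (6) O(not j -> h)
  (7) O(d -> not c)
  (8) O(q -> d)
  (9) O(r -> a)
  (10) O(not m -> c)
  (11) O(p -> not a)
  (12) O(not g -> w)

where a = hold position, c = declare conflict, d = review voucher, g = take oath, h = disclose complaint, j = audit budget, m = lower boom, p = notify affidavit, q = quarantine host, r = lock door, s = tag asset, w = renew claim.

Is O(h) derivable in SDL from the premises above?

No

Premise 6 is O(not j -> h), but O(not j) is not derivable from the premises (the permission P(not j) asserts only not O(j), not O(not j)), so it does not yield O(h).
No other premise forces O(h). An ideal world satisfying every premise can still have h false, so O(h) is not derivable.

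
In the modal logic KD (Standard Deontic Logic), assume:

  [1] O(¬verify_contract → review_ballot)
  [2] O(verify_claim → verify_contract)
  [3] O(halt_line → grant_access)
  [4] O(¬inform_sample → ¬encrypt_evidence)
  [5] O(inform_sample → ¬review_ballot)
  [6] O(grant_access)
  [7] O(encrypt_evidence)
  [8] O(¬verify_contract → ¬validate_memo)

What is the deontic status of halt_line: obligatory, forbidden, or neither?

Premise 3 is O(halt_line → grant_access); even if O(grant_access) held, inferring O(halt_line) would be affirming the consequent — invalid.
No premise or chain of K-axiom applications forces O(halt_line), and none forces O(¬halt_line). So halt_line is neither obligatory nor forbidden under these norms.

Neither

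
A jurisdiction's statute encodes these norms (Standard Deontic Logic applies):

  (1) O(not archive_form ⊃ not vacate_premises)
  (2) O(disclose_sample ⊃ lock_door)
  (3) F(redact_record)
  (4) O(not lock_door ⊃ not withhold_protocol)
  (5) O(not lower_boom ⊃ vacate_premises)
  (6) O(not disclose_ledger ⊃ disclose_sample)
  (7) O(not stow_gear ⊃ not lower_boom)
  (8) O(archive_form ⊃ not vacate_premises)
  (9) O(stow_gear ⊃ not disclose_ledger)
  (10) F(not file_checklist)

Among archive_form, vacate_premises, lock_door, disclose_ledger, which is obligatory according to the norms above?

lock_door

Premises 8 and 1 are O(archive_form ⊃ not vacate_premises) and O(not archive_form ⊃ not vacate_premises); every ideal world satisfies archive_form or not archive_form, so in either case not vacate_premises holds — hence O(not vacate_premises).
The contrapositive of premise 5 (O(not lower_boom ⊃ vacate_premises)) is O(not vacate_premises ⊃ lower_boom), and O(not vacate_premises) is already established, so O(lower_boom).
The contrapositive of premise 7 (O(not stow_gear ⊃ not lower_boom)) is O(lower_boom ⊃ stow_gear), and O(lower_boom) is already established, so O(stow_gear).
From O(stow_gear) and premise 9, O(stow_gear ⊃ not disclose_ledger), we obtain O(not disclose_ledger).
From O(not disclose_ledger) and premise 6, O(not disclose_ledger ⊃ disclose_sample), we obtain O(disclose_sample).
From O(disclose_sample) and premise 2, O(disclose_sample ⊃ lock_door), we obtain O(lock_door).
So O(lock_door) holds — lock_door is obligatory. None of the other listed options is made obligatory by any chain of premises.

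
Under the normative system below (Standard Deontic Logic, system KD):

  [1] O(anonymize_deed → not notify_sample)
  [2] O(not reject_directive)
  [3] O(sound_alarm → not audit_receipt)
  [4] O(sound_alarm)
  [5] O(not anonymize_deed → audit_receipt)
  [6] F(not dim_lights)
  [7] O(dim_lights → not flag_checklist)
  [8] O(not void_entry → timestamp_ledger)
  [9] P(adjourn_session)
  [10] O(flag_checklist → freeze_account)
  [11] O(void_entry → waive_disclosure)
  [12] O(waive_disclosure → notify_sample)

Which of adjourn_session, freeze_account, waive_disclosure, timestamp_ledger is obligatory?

Premise 4 gives O(sound_alarm).
With premise 3, O(sound_alarm → not audit_receipt), the K-axiom yields O(not audit_receipt).
Premise 5 is O(not anonymize_deed → audit_receipt); contrapositively O(not audit_receipt → anonymize_deed). Since O(not audit_receipt) holds, K gives O(anonymize_deed).
Premise 1 is O(anonymize_deed → not notify_sample); since O(anonymize_deed), deontic closure gives O(not notify_sample).
Premise 12, O(waive_disclosure → notify_sample), contraposes to O(not notify_sample → not waive_disclosure); with O(not notify_sample) we get O(not waive_disclosure).
The contrapositive of premise 11 (O(void_entry → waive_disclosure)) is O(not waive_disclosure → not void_entry), and O(not waive_disclosure) is already established, so O(not void_entry).
Applying K to premise 8 (O(not void_entry → timestamp_ledger)) and O(not void_entry) yields O(timestamp_ledger).
So O(timestamp_ledger) holds — timestamp_ledger is obligatory. None of the other listed options is made obligatory by any chain of premises.

timestamp_ledger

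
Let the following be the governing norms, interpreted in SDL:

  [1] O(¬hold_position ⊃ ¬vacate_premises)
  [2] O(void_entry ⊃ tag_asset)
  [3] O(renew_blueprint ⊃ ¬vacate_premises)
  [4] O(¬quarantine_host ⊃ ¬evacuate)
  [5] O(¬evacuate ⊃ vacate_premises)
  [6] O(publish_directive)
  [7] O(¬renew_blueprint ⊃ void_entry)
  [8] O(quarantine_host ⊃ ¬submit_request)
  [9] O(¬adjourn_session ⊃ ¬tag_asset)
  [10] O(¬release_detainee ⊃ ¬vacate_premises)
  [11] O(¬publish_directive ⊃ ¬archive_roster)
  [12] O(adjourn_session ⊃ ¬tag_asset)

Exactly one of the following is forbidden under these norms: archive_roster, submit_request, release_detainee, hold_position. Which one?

Premises 9 and 12 cover both cases: O(¬adjourn_session ⊃ ¬tag_asset) and O(adjourn_session ⊃ ¬tag_asset). Since ¬adjourn_session ∨ adjourn_session is a tautology, O(¬tag_asset) follows.
Premise 2, O(void_entry ⊃ tag_asset), contraposes to O(¬tag_asset ⊃ ¬void_entry); with O(¬tag_asset) we get O(¬void_entry).
Premise 7, O(¬renew_blueprint ⊃ void_entry), contraposes to O(¬void_entry ⊃ renew_blueprint); with O(¬void_entry) we get O(renew_blueprint).
Applying K to premise 3 (O(renew_blueprint ⊃ ¬vacate_premises)) and O(renew_blueprint) yields O(¬vacate_premises).
Premise 5 is O(¬evacuate ⊃ vacate_premises); contrapositively O(¬vacate_premises ⊃ evacuate). Since O(¬vacate_premises) holds, K gives O(evacuate).
Premise 4 is O(¬quarantine_host ⊃ ¬evacuate); contrapositively O(evacuate ⊃ quarantine_host). Since O(evacuate) holds, K gives O(quarantine_host).
With premise 8, O(quarantine_host ⊃ ¬submit_request), the K-axiom yields O(¬submit_request).
So O(¬submit_request) holds, i.e. submit_request is forbidden. None of the other listed options is forbidden under the premises.

submit_request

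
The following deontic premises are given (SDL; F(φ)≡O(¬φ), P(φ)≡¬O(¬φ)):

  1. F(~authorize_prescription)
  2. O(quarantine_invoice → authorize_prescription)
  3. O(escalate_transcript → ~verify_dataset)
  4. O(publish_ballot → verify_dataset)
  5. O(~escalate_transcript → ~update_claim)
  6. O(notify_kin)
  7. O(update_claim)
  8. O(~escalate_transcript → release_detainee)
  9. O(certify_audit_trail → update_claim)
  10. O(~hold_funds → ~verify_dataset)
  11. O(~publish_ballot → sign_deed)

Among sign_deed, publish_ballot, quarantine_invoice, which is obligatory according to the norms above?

From premise 7 we have O(update_claim).
The contrapositive of premise 5 (O(~escalate_transcript → ~update_claim)) is O(update_claim → escalate_transcript), and O(update_claim) is already established, so O(escalate_transcript).
Applying K to premise 3 (O(escalate_transcript → ~verify_dataset)) and O(escalate_transcript) yields O(~verify_dataset).
The contrapositive of premise 4 (O(publish_ballot → verify_dataset)) is O(~verify_dataset → ~publish_ballot), and O(~verify_dataset) is already established, so O(~publish_ballot).
Premise 11 is O(~publish_ballot → sign_deed); since O(~publish_ballot), deontic closure gives O(sign_deed).
So O(sign_deed) holds — sign_deed is obligatory. None of the other listed options is made obligatory by any chain of premises.

sign_deed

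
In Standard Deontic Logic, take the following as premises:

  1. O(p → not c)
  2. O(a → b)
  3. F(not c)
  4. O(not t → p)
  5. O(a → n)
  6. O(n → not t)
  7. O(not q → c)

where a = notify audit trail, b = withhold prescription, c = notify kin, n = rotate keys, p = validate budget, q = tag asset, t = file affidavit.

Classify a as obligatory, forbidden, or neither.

F(not c) at premise 3 means O(c).
Premise 1 is O(p → not c); contrapositively O(c → not p). Since O(c) holds, K gives O(not p).
The contrapositive of premise 4 (O(not t → p)) is O(not p → t), and O(not p) is already established, so O(t).
The contrapositive of premise 6 (O(n → not t)) is O(t → not n), and O(t) is already established, so O(not n).
The contrapositive of premise 5 (O(a → n)) is O(not n → not a), and O(not n) is already established, so O(not a).
Premises 2, 7 do not contribute to this derivation.
Thus O(not a), which is F(a): a is forbidden.

Forbidden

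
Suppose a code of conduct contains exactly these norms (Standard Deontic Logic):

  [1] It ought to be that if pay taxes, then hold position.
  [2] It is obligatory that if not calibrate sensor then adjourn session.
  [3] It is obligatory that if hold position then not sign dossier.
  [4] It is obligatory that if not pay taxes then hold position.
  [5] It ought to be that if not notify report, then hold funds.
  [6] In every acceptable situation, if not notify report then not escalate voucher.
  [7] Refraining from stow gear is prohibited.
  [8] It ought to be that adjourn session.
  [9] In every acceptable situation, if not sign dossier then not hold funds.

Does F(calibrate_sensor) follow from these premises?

No

Premise 2 is O(¬calibrate_sensor → adjourn_session); even if O(adjourn_session) held, inferring O(¬calibrate_sensor) would be affirming the consequent — invalid.
No other premise forces O(¬calibrate_sensor). An ideal world satisfying every premise can still have calibrate_sensor true, so F(calibrate_sensor) is not derivable.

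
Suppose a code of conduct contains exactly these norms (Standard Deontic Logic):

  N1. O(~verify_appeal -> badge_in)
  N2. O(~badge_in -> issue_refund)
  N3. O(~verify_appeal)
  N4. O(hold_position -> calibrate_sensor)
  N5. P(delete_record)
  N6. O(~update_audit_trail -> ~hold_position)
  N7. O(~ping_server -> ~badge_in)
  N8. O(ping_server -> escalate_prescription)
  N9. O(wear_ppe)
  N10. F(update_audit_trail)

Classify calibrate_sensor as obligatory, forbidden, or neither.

Neither

Premise 4 is O(hold_position -> calibrate_sensor), but O(hold_position) is not derivable from the premises, so it does not yield O(calibrate_sensor).
No premise or chain of K-axiom applications forces O(calibrate_sensor), and none forces O(~calibrate_sensor). So calibrate_sensor is neither obligatory nor forbidden under these norms.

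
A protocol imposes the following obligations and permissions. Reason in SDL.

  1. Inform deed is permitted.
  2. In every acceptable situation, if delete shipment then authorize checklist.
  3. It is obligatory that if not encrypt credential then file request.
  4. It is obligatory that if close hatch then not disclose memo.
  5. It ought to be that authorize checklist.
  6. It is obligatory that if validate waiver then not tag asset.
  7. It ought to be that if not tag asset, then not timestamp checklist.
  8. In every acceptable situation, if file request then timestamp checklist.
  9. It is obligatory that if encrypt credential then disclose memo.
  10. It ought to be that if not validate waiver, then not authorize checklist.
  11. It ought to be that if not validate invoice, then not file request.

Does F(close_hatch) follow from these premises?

Yes

From premise 5 we have O(authorize_checklist).
The contrapositive of premise 10 (O(¬validate_waiver → ¬authorize_checklist)) is O(authorize_checklist → validate_waiver), and O(authorize_checklist) is already established, so O(validate_waiver).
Premise 6 is O(validate_waiver → ¬tag_asset); since O(validate_waiver), deontic closure gives O(¬tag_asset).
Premise 7 is O(¬tag_asset → ¬timestamp_checklist); since O(¬tag_asset), deontic closure gives O(¬timestamp_checklist).
Premise 8, O(file_request → timestamp_checklist), contraposes to O(¬timestamp_checklist → ¬file_request); with O(¬timestamp_checklist) we get O(¬file_request).
The contrapositive of premise 3 (O(¬encrypt_credential → file_request)) is O(¬file_request → encrypt_credential), and O(¬file_request) is already established, so O(encrypt_credential).
Premise 9 is O(encrypt_credential → disclose_memo); since O(encrypt_credential), deontic closure gives O(disclose_memo).
Premise 4 is O(close_hatch → ¬disclose_memo); contrapositively O(disclose_memo → ¬close_hatch). Since O(disclose_memo) holds, K gives O(¬close_hatch).
Premises 1, 2, 11 do not contribute to this derivation.
So O(¬close_hatch) holds, i.e. F(close_hatch). The claim follows.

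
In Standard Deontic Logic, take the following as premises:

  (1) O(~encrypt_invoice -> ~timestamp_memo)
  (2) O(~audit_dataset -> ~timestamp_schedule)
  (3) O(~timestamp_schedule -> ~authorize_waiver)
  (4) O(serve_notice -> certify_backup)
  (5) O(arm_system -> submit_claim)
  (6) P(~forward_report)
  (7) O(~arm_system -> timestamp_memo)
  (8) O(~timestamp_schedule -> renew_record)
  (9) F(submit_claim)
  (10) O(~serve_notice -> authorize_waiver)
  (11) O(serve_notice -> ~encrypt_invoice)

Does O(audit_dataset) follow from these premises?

Premise 9, F(submit_claim), is equivalent to O(~submit_claim).
Premise 5, O(arm_system -> submit_claim), contraposes to O(~submit_claim -> ~arm_system); with O(~submit_claim) we get O(~arm_system).
Premise 7 is O(~arm_system -> timestamp_memo); since O(~arm_system), deontic closure gives O(timestamp_memo).
Premise 1 is O(~encrypt_invoice -> ~timestamp_memo); contrapositively O(timestamp_memo -> encrypt_invoice). Since O(timestamp_memo) holds, K gives O(encrypt_invoice).
Premise 11, O(serve_notice -> ~encrypt_invoice), contraposes to O(encrypt_invoice -> ~serve_notice); with O(encrypt_invoice) we get O(~serve_notice).
With premise 10, O(~serve_notice -> authorize_waiver), the K-axiom yields O(authorize_waiver).
The contrapositive of premise 3 (O(~timestamp_schedule -> ~authorize_waiver)) is O(authorize_waiver -> timestamp_schedule), and O(authorize_waiver) is already established, so O(timestamp_schedule).
Premise 2, O(~audit_dataset -> ~timestamp_schedule), contraposes to O(timestamp_schedule -> audit_dataset); with O(timestamp_schedule) we get O(audit_dataset).
Premises 4, 6, 8 do not contribute to this derivation.
So O(audit_dataset) follows.

Yes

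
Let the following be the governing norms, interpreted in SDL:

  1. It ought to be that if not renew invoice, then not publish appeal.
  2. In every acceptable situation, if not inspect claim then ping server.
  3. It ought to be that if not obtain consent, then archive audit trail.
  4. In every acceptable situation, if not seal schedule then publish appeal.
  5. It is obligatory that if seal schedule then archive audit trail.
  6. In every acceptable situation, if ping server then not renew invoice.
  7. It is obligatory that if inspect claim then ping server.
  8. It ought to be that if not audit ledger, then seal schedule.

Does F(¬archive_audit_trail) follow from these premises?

Premises 7 and 2 cover both cases: O(inspect_claim → ping_server) and O(¬inspect_claim → ping_server). Since inspect_claim ∨ ¬inspect_claim is a tautology, O(ping_server) follows.
Applying K to premise 6 (O(ping_server → ¬renew_invoice)) and O(ping_server) yields O(¬renew_invoice).
Premise 1 is O(¬renew_invoice → ¬publish_appeal); since O(¬renew_invoice), deontic closure gives O(¬publish_appeal).
The contrapositive of premise 4 (O(¬seal_schedule → publish_appeal)) is O(¬publish_appeal → seal_schedule), and O(¬publish_appeal) is already established, so O(seal_schedule).
From O(seal_schedule) and premise 5, O(seal_schedule → archive_audit_trail), we obtain O(archive_audit_trail).
Premises 3, 8 do not contribute to this derivation.
So O(archive_audit_trail) holds, i.e. F(¬archive_audit_trail). The claim follows.

Yes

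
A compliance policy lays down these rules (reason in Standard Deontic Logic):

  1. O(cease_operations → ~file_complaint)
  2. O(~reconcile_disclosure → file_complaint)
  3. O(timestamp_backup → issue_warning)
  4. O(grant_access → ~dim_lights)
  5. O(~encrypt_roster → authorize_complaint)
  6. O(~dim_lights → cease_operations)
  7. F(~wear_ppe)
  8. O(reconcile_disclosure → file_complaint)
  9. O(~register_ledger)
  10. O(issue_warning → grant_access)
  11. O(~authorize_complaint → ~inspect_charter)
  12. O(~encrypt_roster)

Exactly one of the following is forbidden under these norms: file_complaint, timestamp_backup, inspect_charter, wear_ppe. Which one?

timestamp_backup

By case analysis on reconcile_disclosure: premise 8 gives O(reconcile_disclosure → file_complaint) and premise 2 gives O(~reconcile_disclosure → file_complaint), so O(file_complaint) either way.
Premise 1, O(cease_operations → ~file_complaint), contraposes to O(file_complaint → ~cease_operations); with O(file_complaint) we get O(~cease_operations).
The contrapositive of premise 6 (O(~dim_lights → cease_operations)) is O(~cease_operations → dim_lights), and O(~cease_operations) is already established, so O(dim_lights).
Premise 4, O(grant_access → ~dim_lights), contraposes to O(dim_lights → ~grant_access); with O(dim_lights) we get O(~grant_access).
Premise 10, O(issue_warning → grant_access), contraposes to O(~grant_access → ~issue_warning); with O(~grant_access) we get O(~issue_warning).
Premise 3 is O(timestamp_backup → issue_warning); contrapositively O(~issue_warning → ~timestamp_backup). Since O(~issue_warning) holds, K gives O(~timestamp_backup).
So O(~timestamp_backup) holds, i.e. timestamp_backup is forbidden. None of the other listed options is forbidden under the premises.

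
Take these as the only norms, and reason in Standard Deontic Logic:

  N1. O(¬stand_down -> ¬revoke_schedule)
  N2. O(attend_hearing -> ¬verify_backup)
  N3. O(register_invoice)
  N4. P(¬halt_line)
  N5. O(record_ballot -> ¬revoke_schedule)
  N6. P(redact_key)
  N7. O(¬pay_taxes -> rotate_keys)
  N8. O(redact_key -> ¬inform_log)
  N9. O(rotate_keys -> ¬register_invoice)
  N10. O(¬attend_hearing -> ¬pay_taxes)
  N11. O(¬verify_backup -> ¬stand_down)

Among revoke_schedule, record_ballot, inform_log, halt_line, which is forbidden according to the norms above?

From premise 3 we have O(register_invoice).
Premise 9 is O(rotate_keys -> ¬register_invoice); contrapositively O(register_invoice -> ¬rotate_keys). Since O(register_invoice) holds, K gives O(¬rotate_keys).
The contrapositive of premise 7 (O(¬pay_taxes -> rotate_keys)) is O(¬rotate_keys -> pay_taxes), and O(¬rotate_keys) is already established, so O(pay_taxes).
Premise 10, O(¬attend_hearing -> ¬pay_taxes), contraposes to O(pay_taxes -> attend_hearing); with O(pay_taxes) we get O(attend_hearing).
From O(attend_hearing) and premise 2, O(attend_hearing -> ¬verify_backup), we obtain O(¬verify_backup).
Applying K to premise 11 (O(¬verify_backup -> ¬stand_down)) and O(¬verify_backup) yields O(¬stand_down).
Premise 1 is O(¬stand_down -> ¬revoke_schedule); since O(¬stand_down), deontic closure gives O(¬revoke_schedule).
So O(¬revoke_schedule) holds, i.e. revoke_schedule is forbidden. None of the other listed options is forbidden under the premises.

revoke_schedule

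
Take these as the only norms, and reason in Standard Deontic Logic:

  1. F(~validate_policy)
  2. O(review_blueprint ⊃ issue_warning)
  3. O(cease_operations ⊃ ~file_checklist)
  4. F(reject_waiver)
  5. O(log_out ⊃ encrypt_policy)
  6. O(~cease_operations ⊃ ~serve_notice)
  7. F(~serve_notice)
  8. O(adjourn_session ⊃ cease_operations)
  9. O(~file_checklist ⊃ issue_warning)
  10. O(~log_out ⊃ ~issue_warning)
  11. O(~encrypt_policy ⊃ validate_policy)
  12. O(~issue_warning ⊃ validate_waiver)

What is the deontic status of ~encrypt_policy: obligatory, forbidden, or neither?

Forbidden

Premise 7, F(~serve_notice), is equivalent to O(serve_notice).
Premise 6 is O(~cease_operations ⊃ ~serve_notice); contrapositively O(serve_notice ⊃ cease_operations). Since O(serve_notice) holds, K gives O(cease_operations).
From O(cease_operations) and premise 3, O(cease_operations ⊃ ~file_checklist), we obtain O(~file_checklist).
From O(~file_checklist) and premise 9, O(~file_checklist ⊃ issue_warning), we obtain O(issue_warning).
Premise 10 is O(~log_out ⊃ ~issue_warning); contrapositively O(issue_warning ⊃ log_out). Since O(issue_warning) holds, K gives O(log_out).
From O(log_out) and premise 5, O(log_out ⊃ encrypt_policy), we obtain O(encrypt_policy).
Premises 1, 2, 4, 8, 11, 12 do not contribute to this derivation.
Thus O(encrypt_policy), which is F(~encrypt_policy): ~encrypt_policy is forbidden.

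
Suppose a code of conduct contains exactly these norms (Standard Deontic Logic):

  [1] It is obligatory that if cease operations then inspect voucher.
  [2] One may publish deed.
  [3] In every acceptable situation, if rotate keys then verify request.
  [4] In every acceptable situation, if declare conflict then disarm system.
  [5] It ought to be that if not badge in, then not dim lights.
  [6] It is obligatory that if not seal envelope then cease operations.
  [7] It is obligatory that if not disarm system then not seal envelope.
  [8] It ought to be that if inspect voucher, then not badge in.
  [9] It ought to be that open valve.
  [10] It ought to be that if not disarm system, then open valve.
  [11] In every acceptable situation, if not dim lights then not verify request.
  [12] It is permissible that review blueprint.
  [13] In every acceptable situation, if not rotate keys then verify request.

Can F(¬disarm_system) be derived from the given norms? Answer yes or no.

Yes

By case analysis on ¬rotate_keys: premise 13 gives O(¬rotate_keys → verify_request) and premise 3 gives O(rotate_keys → verify_request), so O(verify_request) either way.
Premise 11 is O(¬dim_lights → ¬verify_request); contrapositively O(verify_request → dim_lights). Since O(verify_request) holds, K gives O(dim_lights).
Premise 5, O(¬badge_in → ¬dim_lights), contraposes to O(dim_lights → badge_in); with O(dim_lights) we get O(badge_in).
Premise 8, O(inspect_voucher → ¬badge_in), contraposes to O(badge_in → ¬inspect_voucher); with O(badge_in) we get O(¬inspect_voucher).
Premise 1, O(cease_operations → inspect_voucher), contraposes to O(¬inspect_voucher → ¬cease_operations); with O(¬inspect_voucher) we get O(¬cease_operations).
Premise 6 is O(¬seal_envelope → cease_operations); contrapositively O(¬cease_operations → seal_envelope). Since O(¬cease_operations) holds, K gives O(seal_envelope).
The contrapositive of premise 7 (O(¬disarm_system → ¬seal_envelope)) is O(seal_envelope → disarm_system), and O(seal_envelope) is already established, so O(disarm_system).
Premises 2, 4, 9, 10, 12 do not contribute to this derivation.
So O(disarm_system) holds, i.e. F(¬disarm_system). The claim follows.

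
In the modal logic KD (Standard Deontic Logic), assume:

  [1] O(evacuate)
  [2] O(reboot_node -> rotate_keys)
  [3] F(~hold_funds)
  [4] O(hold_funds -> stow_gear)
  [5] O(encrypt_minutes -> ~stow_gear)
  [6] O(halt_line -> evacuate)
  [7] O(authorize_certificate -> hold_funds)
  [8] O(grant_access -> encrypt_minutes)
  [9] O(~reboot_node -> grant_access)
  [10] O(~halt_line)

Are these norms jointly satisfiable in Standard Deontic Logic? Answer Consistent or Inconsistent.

Premise 6 is O(halt_line -> evacuate); even if O(evacuate) held, inferring O(halt_line) would be affirming the consequent — invalid.
So O(halt_line) is not derivable, and the apparent clash with O(~halt_line) does not arise.
A world satisfying every obligation exists (e.g. authorize_certificate=false, encrypt_minutes=false, evacuate=true, grant_access=false, halt_line=false, hold_funds=true, reboot_node=true, rotate_keys=true, stow_gear=true); no atom is both obligatory and forbidden, so the set is consistent.

Consistent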